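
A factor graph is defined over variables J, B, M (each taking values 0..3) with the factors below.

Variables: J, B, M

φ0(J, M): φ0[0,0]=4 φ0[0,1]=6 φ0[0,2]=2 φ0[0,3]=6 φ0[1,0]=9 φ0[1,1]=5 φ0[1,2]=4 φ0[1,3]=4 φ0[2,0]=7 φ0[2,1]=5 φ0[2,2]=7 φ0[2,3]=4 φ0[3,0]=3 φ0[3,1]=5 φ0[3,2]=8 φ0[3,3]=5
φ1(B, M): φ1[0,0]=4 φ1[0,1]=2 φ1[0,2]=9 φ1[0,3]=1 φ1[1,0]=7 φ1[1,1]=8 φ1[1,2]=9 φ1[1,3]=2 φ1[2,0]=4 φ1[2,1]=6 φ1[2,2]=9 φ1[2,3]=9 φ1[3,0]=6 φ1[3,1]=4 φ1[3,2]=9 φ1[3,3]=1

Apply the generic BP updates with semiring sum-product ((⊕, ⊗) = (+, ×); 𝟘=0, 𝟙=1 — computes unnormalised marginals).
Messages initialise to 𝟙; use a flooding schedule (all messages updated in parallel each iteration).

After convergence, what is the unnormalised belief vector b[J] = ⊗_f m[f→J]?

b[J] = [354, 485, 551, 516]

init: all messages = 𝟙 over 4 values
r1 m[φ0→J] = [18, 22, 23, 21]
r1 m[φ0→M] = [23, 21, 21, 19]
r1 m[φ1→B] = [16, 26, 28, 20]
r1 m[φ1→M] = [21, 20, 36, 13]
r1 m[J→φ0] = [1, 1, 1, 1]
r1 m[B→φ1] = [1, 1, 1, 1]
r1 m[M→φ0] = [1, 1, 1, 1]
r1 m[M→φ1] = [1, 1, 1, 1]
r2 m[φ0→J] = [18, 22, 23, 21]
r2 m[φ0→M] = [23, 21, 21, 19]
r2 m[φ1→B] = [16, 26, 28, 20]
r2 m[φ1→M] = [21, 20, 36, 13]
r2 m[J→φ0] = [1, 1, 1, 1]
r2 m[B→φ1] = [1, 1, 1, 1]
r2 m[M→φ0] = [21, 20, 36, 13]
r2 m[M→φ1] = [23, 21, 21, 19]
r3 m[φ0→J] = [354, 485, 551, 516]
r3 m[φ0→M] = [23, 21, 21, 19]
r3 m[φ1→B] = [342, 556, 578, 430]
r3 m[φ1→M] = [21, 20, 36, 13]
r3 m[J→φ0] = [1, 1, 1, 1]
r3 m[B→φ1] = [1, 1, 1, 1]
r3 m[M→φ0] = [21, 20, 36, 13]
r3 m[M→φ1] = [23, 21, 21, 19]
r4 m[φ0→J] = [354, 485, 551, 516]
r4 m[φ0→M] = [23, 21, 21, 19]
r4 m[φ1→B] = [342, 556, 578, 430]
r4 m[φ1→M] = [21, 20, 36, 13]
r4 m[J→φ0] = [1, 1, 1, 1]
r4 m[B→φ1] = [1, 1, 1, 1]
r4 m[M→φ0] = [21, 20, 36, 13]
r4 m[M→φ1] = [23, 21, 21, 19]
fixed point reached at round 4
b[J] = ⊗ incoming = [354, 485, 551, 516]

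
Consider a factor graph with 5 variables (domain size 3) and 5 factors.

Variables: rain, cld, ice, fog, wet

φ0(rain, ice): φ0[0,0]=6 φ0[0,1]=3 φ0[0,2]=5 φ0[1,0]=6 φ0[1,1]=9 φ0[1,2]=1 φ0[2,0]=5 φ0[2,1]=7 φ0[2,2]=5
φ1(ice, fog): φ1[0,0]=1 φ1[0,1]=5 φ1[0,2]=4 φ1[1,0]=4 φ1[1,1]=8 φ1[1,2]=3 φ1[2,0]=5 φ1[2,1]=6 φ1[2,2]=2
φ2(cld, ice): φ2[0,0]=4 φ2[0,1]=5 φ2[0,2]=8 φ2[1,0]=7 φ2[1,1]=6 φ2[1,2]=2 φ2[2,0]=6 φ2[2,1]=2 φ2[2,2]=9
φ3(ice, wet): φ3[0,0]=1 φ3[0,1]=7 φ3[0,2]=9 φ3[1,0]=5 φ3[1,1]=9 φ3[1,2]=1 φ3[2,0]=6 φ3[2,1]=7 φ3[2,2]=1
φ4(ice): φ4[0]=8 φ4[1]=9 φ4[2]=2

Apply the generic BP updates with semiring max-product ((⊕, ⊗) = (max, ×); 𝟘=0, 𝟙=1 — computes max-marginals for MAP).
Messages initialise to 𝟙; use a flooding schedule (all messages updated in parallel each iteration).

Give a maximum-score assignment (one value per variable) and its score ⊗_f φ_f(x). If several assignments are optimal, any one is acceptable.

assignment: (rain=1, cld=1, ice=1, fog=1, wet=1); score = 34992

init: all messages = 𝟙 over 3 values
r1 m[φ0→rain] = [6, 9, 7]
r1 m[φ0→ice] = [6, 9, 5]
r1 m[φ1→ice] = [5, 8, 6]
r1 m[φ1→fog] = [5, 8, 4]
r1 m[φ2→cld] = [8, 7, 9]
r1 m[φ2→ice] = [7, 6, 9]
r1 m[φ3→ice] = [9, 9, 7]
r1 m[φ3→wet] = [6, 9, 9]
r1 m[φ4→ice] = [8, 9, 2]
r1 m[rain→φ0] = [1, 1, 1]
r1 m[cld→φ2] = [1, 1, 1]
r1 m[ice→φ0] = [1, 1, 1]
r1 m[ice→φ1] = [1, 1, 1]
r1 m[ice→φ2] = [1, 1, 1]
r1 m[ice→φ3] = [1, 1, 1]
r1 m[ice→φ4] = [1, 1, 1]
r1 m[fog→φ1] = [1, 1, 1]
r1 m[wet→φ3] = [1, 1, 1]
r2 m[φ0→rain] = [6, 9, 7]
r2 m[φ0→ice] = [6, 9, 5]
r2 m[φ1→ice] = [5, 8, 6]
r2 m[φ1→fog] = [5, 8, 4]
r2 m[φ2→cld] = [8, 7, 9]
r2 m[φ2→ice] = [7, 6, 9]
r2 m[φ3→ice] = [9, 9, 7]
r2 m[φ3→wet] = [6, 9, 9]
r2 m[φ4→ice] = [8, 9, 2]
r2 m[rain→φ0] = [1, 1, 1]
r2 m[cld→φ2] = [1, 1, 1]
r2 m[ice→φ0] = [2520, 3888, 756]
r2 m[ice→φ1] = [3024, 4374, 630]
r2 m[ice→φ2] = [2160, 5832, 420]
r2 m[ice→φ3] = [1680, 3888, 540]
r2 m[ice→φ4] = [1890, 3888, 1890]
r2 m[fog→φ1] = [1, 1, 1]
r2 m[wet→φ3] = [1, 1, 1]
r3 m[φ0→rain] = [15120, 34992, 27216]
r3 m[φ0→ice] = [6, 9, 5]
r3 m[φ1→ice] = [5, 8, 6]
r3 m[φ1→fog] = [17496, 34992, 13122]
r3 m[φ2→cld] = [29160, 34992, 12960]
r3 m[φ2→ice] = [7, 6, 9]
r3 m[φ3→ice] = [9, 9, 7]
r3 m[φ3→wet] = [19440, 34992, 15120]
r3 m[φ4→ice] = [8, 9, 2]
r3 m[rain→φ0] = [1, 1, 1]
r3 m[cld→φ2] = [1, 1, 1]
r3 m[ice→φ0] = [2520, 3888, 756]
r3 m[ice→φ1] = [3024, 4374, 630]
r3 m[ice→φ2] = [2160, 5832, 420]
r3 m[ice→φ3] = [1680, 3888, 540]
r3 m[ice→φ4] = [1890, 3888, 1890]
r3 m[fog→φ1] = [1, 1, 1]
r3 m[wet→φ3] = [1, 1, 1]
r4 m[φ0→rain] = [15120, 34992, 27216]
r4 m[φ0→ice] = [6, 9, 5]
r4 m[φ1→ice] = [5, 8, 6]
r4 m[φ1→fog] = [17496, 34992, 13122]
r4 m[φ2→cld] = [29160, 34992, 12960]
r4 m[φ2→ice] = [7, 6, 9]
r4 m[φ3→ice] = [9, 9, 7]
r4 m[φ3→wet] = [19440, 34992, 15120]
r4 m[φ4→ice] = [8, 9, 2]
r4 m[rain→φ0] = [1, 1, 1]
r4 m[cld→φ2] = [1, 1, 1]
r4 m[ice→φ0] = [2520, 3888, 756]
r4 m[ice→φ1] = [3024, 4374, 630]
r4 m[ice→φ2] = [2160, 5832, 420]
r4 m[ice→φ3] = [1680, 3888, 540]
r4 m[ice→φ4] = [1890, 3888, 1890]
r4 m[fog→φ1] = [1, 1, 1]
r4 m[wet→φ3] = [1, 1, 1]
fixed point reached at round 4
traceback from rain: (rain=1, cld=1, ice=1, fog=1, wet=1), score=34992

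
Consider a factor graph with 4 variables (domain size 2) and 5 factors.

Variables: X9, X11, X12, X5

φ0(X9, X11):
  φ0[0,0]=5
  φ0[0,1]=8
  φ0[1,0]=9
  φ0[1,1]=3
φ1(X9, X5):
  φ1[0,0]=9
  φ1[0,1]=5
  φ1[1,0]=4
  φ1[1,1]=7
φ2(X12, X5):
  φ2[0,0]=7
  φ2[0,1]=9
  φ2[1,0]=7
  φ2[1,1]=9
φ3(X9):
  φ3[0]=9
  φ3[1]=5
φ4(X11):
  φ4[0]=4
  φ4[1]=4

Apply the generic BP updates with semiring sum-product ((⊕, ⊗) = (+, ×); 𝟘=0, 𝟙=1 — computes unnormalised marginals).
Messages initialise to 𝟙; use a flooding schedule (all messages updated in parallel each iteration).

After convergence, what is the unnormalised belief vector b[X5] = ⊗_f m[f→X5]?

init: all messages = 𝟙 over 2 values
r1 m[φ0→X9] = [13, 12]
r1 m[φ0→X11] = [14, 11]
r1 m[φ1→X9] = [14, 11]
r1 m[φ1→X5] = [13, 12]
r1 m[φ2→X12] = [16, 16]
r1 m[φ2→X5] = [14, 18]
r1 m[φ3→X9] = [9, 5]
r1 m[φ4→X11] = [4, 4]
r1 m[X9→φ0] = [1, 1]
r1 m[X9→φ1] = [1, 1]
r1 m[X9→φ3] = [1, 1]
r1 m[X11→φ0] = [1, 1]
r1 m[X11→φ4] = [1, 1]
r1 m[X12→φ2] = [1, 1]
r1 m[X5→φ1] = [1, 1]
r1 m[X5→φ2] = [1, 1]
r2 m[φ0→X9] = [13, 12]
r2 m[φ0→X11] = [14, 11]
r2 m[φ1→X9] = [14, 11]
r2 m[φ1→X5] = [13, 12]
r2 m[φ2→X12] = [16, 16]
r2 m[φ2→X5] = [14, 18]
r2 m[φ3→X9] = [9, 5]
r2 m[φ4→X11] = [4, 4]
r2 m[X9→φ0] = [126, 55]
r2 m[X9→φ1] = [117, 60]
r2 m[X9→φ3] = [182, 132]
r2 m[X11→φ0] = [4, 4]
r2 m[X11→φ4] = [14, 11]
r2 m[X12→φ2] = [1, 1]
r2 m[X5→φ1] = [14, 18]
r2 m[X5→φ2] = [13, 12]
r3 m[φ0→X9] = [52, 48]
r3 m[φ0→X11] = [1125, 1173]
r3 m[φ1→X9] = [216, 182]
r3 m[φ1→X5] = [1293, 1005]
r3 m[φ2→X12] = [199, 199]
r3 m[φ2→X5] = [14, 18]
r3 m[φ3→X9] = [9, 5]
r3 m[φ4→X11] = [4, 4]
r3 m[X9→φ0] = [126, 55]
r3 m[X9→φ1] = [117, 60]
r3 m[X9→φ3] = [182, 132]
r3 m[X11→φ0] = [4, 4]
r3 m[X11→φ4] = [14, 11]
r3 m[X12→φ2] = [1, 1]
r3 m[X5→φ1] = [14, 18]
r3 m[X5→φ2] = [13, 12]
r4 m[φ0→X9] = [52, 48]
r4 m[φ0→X11] = [1125, 1173]
r4 m[φ1→X9] = [216, 182]
r4 m[φ1→X5] = [1293, 1005]
r4 m[φ2→X12] = [199, 199]
r4 m[φ2→X5] = [14, 18]
r4 m[φ3→X9] = [9, 5]
r4 m[φ4→X11] = [4, 4]
r4 m[X9→φ0] = [1944, 910]
r4 m[X9→φ1] = [468, 240]
r4 m[X9→φ3] = [11232, 8736]
r4 m[X11→φ0] = [4, 4]
r4 m[X11→φ4] = [1125, 1173]
r4 m[X12→φ2] = [1, 1]
r4 m[X5→φ1] = [14, 18]
r4 m[X5→φ2] = [1293, 1005]
r5 m[φ0→X9] = [52, 48]
r5 m[φ0→X11] = [17910, 18282]
r5 m[φ1→X9] = [216, 182]
r5 m[φ1→X5] = [5172, 4020]
r5 m[φ2→X12] = [18096, 18096]
r5 m[φ2→X5] = [14, 18]
r5 m[φ3→X9] = [9, 5]
r5 m[φ4→X11] = [4, 4]
r5 m[X9→φ0] = [1944, 910]
r5 m[X9→φ1] = [468, 240]
r5 m[X9→φ3] = [11232, 8736]
r5 m[X11→φ0] = [4, 4]
r5 m[X11→φ4] = [1125, 1173]
r5 m[X12→φ2] = [1, 1]
r5 m[X5→φ1] = [14, 18]
r5 m[X5→φ2] = [1293, 1005]
r6 m[φ0→X9] = [52, 48]
r6 m[φ0→X11] = [17910, 18282]
r6 m[φ1→X9] = [216, 182]
r6 m[φ1→X5] = [5172, 4020]
r6 m[φ2→X12] = [18096, 18096]
r6 m[φ2→X5] = [14, 18]
r6 m[φ3→X9] = [9, 5]
r6 m[φ4→X11] = [4, 4]
r6 m[X9→φ0] = [1944, 910]
r6 m[X9→φ1] = [468, 240]
r6 m[X9→φ3] = [11232, 8736]
r6 m[X11→φ0] = [4, 4]
r6 m[X11→φ4] = [17910, 18282]
r6 m[X12→φ2] = [1, 1]
r6 m[X5→φ1] = [14, 18]
r6 m[X5→φ2] = [5172, 4020]
r7 m[φ0→X9] = [52, 48]
r7 m[φ0→X11] = [17910, 18282]
r7 m[φ1→X9] = [216, 182]
r7 m[φ1→X5] = [5172, 4020]
r7 m[φ2→X12] = [72384, 72384]
r7 m[φ2→X5] = [14, 18]
r7 m[φ3→X9] = [9, 5]
r7 m[φ4→X11] = [4, 4]
r7 m[X9→φ0] = [1944, 910]
r7 m[X9→φ1] = [468, 240]
r7 m[X9→φ3] = [11232, 8736]
r7 m[X11→φ0] = [4, 4]
r7 m[X11→φ4] = [17910, 18282]
r7 m[X12→φ2] = [1, 1]
r7 m[X5→φ1] = [14, 18]
r7 m[X5→φ2] = [5172, 4020]
r8 m[φ0→X9] = [52, 48]
r8 m[φ0→X11] = [17910, 18282]
r8 m[φ1→X9] = [216, 182]
r8 m[φ1→X5] = [5172, 4020]
r8 m[φ2→X12] = [72384, 72384]
r8 m[φ2→X5] = [14, 18]
r8 m[φ3→X9] = [9, 5]
r8 m[φ4→X11] = [4, 4]
r8 m[X9→φ0] = [1944, 910]
r8 m[X9→φ1] = [468, 240]
r8 m[X9→φ3] = [11232, 8736]
r8 m[X11→φ0] = [4, 4]
r8 m[X11→φ4] = [17910, 18282]
r8 m[X12→φ2] = [1, 1]
r8 m[X5→φ1] = [14, 18]
r8 m[X5→φ2] = [5172, 4020]
fixed point reached at round 8
b[X5] = ⊗ incoming = [72408, 72360]

b[X5] = [72408, 72360]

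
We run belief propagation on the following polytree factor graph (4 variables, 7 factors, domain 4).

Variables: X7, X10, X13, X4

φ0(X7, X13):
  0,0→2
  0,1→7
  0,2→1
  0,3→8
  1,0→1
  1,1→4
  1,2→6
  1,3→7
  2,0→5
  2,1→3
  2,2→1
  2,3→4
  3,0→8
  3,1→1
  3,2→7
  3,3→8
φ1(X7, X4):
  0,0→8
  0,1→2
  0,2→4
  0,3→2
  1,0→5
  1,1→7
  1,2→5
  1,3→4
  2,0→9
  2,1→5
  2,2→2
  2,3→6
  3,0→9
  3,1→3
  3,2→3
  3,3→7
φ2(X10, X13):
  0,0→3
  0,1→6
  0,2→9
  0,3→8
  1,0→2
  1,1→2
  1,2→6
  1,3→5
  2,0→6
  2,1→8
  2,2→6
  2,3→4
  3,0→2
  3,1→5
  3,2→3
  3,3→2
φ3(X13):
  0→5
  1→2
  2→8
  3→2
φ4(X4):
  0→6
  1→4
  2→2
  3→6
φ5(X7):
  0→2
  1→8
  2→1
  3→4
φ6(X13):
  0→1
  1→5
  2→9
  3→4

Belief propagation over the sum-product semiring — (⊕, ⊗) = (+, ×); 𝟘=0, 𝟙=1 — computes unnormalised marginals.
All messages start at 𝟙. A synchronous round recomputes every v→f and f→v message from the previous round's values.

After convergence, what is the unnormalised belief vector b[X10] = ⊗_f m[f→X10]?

init: all messages = 𝟙 over 4 values
r1 m[φ0→X7] = [18, 18, 13, 24]
r1 m[φ0→X13] = [16, 15, 15, 27]
r1 m[φ1→X7] = [16, 21, 22, 22]
r1 m[φ1→X4] = [31, 17, 14, 19]
r1 m[φ2→X10] = [26, 15, 24, 12]
r1 m[φ2→X13] = [13, 21, 24, 19]
r1 m[φ3→X13] = [5, 2, 8, 2]
r1 m[φ4→X4] = [6, 4, 2, 6]
r1 m[φ5→X7] = [2, 8, 1, 4]
r1 m[φ6→X13] = [1, 5, 9, 4]
r1 m[X7→φ0] = [1, 1, 1, 1]
r1 m[X7→φ1] = [1, 1, 1, 1]
r1 m[X7→φ5] = [1, 1, 1, 1]
r1 m[X10→φ2] = [1, 1, 1, 1]
r1 m[X13→φ0] = [1, 1, 1, 1]
r1 m[X13→φ2] = [1, 1, 1, 1]
r1 m[X13→φ3] = [1, 1, 1, 1]
r1 m[X13→φ6] = [1, 1, 1, 1]
r1 m[X4→φ1] = [1, 1, 1, 1]
r1 m[X4→φ4] = [1, 1, 1, 1]
r2 m[φ0→X7] = [18, 18, 13, 24]
r2 m[φ0→X13] = [16, 15, 15, 27]
r2 m[φ1→X7] = [16, 21, 22, 22]
r2 m[φ1→X4] = [31, 17, 14, 19]
r2 m[φ2→X10] = [26, 15, 24, 12]
r2 m[φ2→X13] = [13, 21, 24, 19]
r2 m[φ3→X13] = [5, 2, 8, 2]
r2 m[φ4→X4] = [6, 4, 2, 6]
r2 m[φ5→X7] = [2, 8, 1, 4]
r2 m[φ6→X13] = [1, 5, 9, 4]
r2 m[X7→φ0] = [32, 168, 22, 88]
r2 m[X7→φ1] = [36, 144, 13, 96]
r2 m[X7→φ5] = [288, 378, 286, 528]
r2 m[X10→φ2] = [1, 1, 1, 1]
r2 m[X13→φ0] = [65, 210, 1728, 152]
r2 m[X13→φ2] = [80, 150, 1080, 216]
r2 m[X13→φ3] = [208, 1575, 3240, 2052]
r2 m[X13→φ6] = [1040, 630, 2880, 1026]
r2 m[X4→φ1] = [6, 4, 2, 6]
r2 m[X4→φ4] = [31, 17, 14, 19]
r3 m[φ0→X7] = [4544, 12337, 3291, 14042]
r3 m[φ0→X13] = [1046, 1050, 1678, 2224]
r3 m[φ1→X7] = [76, 92, 114, 114]
r3 m[φ1→X4] = [1989, 1433, 1178, 1398]
r3 m[φ2→X10] = [12588, 8020, 9024, 4582]
r3 m[φ2→X13] = [13, 21, 24, 19]
r3 m[φ3→X13] = [5, 2, 8, 2]
r3 m[φ4→X4] = [6, 4, 2, 6]
r3 m[φ5→X7] = [2, 8, 1, 4]
r3 m[φ6→X13] = [1, 5, 9, 4]
r3 m[X7→φ0] = [32, 168, 22, 88]
r3 m[X7→φ1] = [36, 144, 13, 96]
r3 m[X7→φ5] = [288, 378, 286, 528]
r3 m[X10→φ2] = [1, 1, 1, 1]
r3 m[X13→φ0] = [65, 210, 1728, 152]
r3 m[X13→φ2] = [80, 150, 1080, 216]
r3 m[X13→φ3] = [208, 1575, 3240, 2052]
r3 m[X13→φ6] = [1040, 630, 2880, 1026]
r3 m[X4→φ1] = [6, 4, 2, 6]
r3 m[X4→φ4] = [31, 17, 14, 19]
r4 m[φ0→X7] = [4544, 12337, 3291, 14042]
r4 m[φ0→X13] = [1046, 1050, 1678, 2224]
r4 m[φ1→X7] = [76, 92, 114, 114]
r4 m[φ1→X4] = [1989, 1433, 1178, 1398]
r4 m[φ2→X10] = [12588, 8020, 9024, 4582]
r4 m[φ2→X13] = [13, 21, 24, 19]
r4 m[φ3→X13] = [5, 2, 8, 2]
r4 m[φ4→X4] = [6, 4, 2, 6]
r4 m[φ5→X7] = [2, 8, 1, 4]
r4 m[φ6→X13] = [1, 5, 9, 4]
r4 m[X7→φ0] = [152, 736, 114, 456]
r4 m[X7→φ1] = [9088, 98696, 3291, 56168]
r4 m[X7→φ5] = [345344, 1135004, 375174, 1600788]
r4 m[X10→φ2] = [1, 1, 1, 1]
r4 m[X13→φ0] = [65, 210, 1728, 152]
r4 m[X13→φ2] = [5230, 10500, 120816, 17792]
r4 m[X13→φ3] = [13598, 110250, 362448, 169024]
r4 m[X13→φ6] = [67990, 44100, 322176, 84512]
r4 m[X4→φ1] = [6, 4, 2, 6]
r4 m[X4→φ4] = [1989, 1433, 1178, 1398]
r5 m[φ0→X7] = [4544, 12337, 3291, 14042]
r5 m[φ0→X13] = [5258, 4806, 7874, 10472]
r5 m[φ1→X7] = [76, 92, 114, 114]
r5 m[φ1→X4] = [1101315, 894007, 704918, 825882]
r5 m[φ2→X10] = [1308370, 845316, 911444, 460992]
r5 m[φ2→X13] = [13, 21, 24, 19]
r5 m[φ3→X13] = [5, 2, 8, 2]
r5 m[φ4→X4] = [6, 4, 2, 6]
r5 m[φ5→X7] = [2, 8, 1, 4]
r5 m[φ6→X13] = [1, 5, 9, 4]
r5 m[X7→φ0] = [152, 736, 114, 456]
r5 m[X7→φ1] = [9088, 98696, 3291, 56168]
r5 m[X7→φ5] = [345344, 1135004, 375174, 1600788]
r5 m[X10→φ2] = [1, 1, 1, 1]
r5 m[X13→φ0] = [65, 210, 1728, 152]
r5 m[X13→φ2] = [5230, 10500, 120816, 17792]
r5 m[X13→φ3] = [13598, 110250, 362448, 169024]
r5 m[X13→φ6] = [67990, 44100, 322176, 84512]
r5 m[X4→φ1] = [6, 4, 2, 6]
r5 m[X4→φ4] = [1989, 1433, 1178, 1398]
r6 m[φ0→X7] = [4544, 12337, 3291, 14042]
r6 m[φ0→X13] = [5258, 4806, 7874, 10472]
r6 m[φ1→X7] = [76, 92, 114, 114]
r6 m[φ1→X4] = [1101315, 894007, 704918, 825882]
r6 m[φ2→X10] = [1308370, 845316, 911444, 460992]
r6 m[φ2→X13] = [13, 21, 24, 19]
r6 m[φ3→X13] = [5, 2, 8, 2]
r6 m[φ4→X4] = [6, 4, 2, 6]
r6 m[φ5→X7] = [2, 8, 1, 4]
r6 m[φ6→X13] = [1, 5, 9, 4]
r6 m[X7→φ0] = [152, 736, 114, 456]
r6 m[X7→φ1] = [9088, 98696, 3291, 56168]
r6 m[X7→φ5] = [345344, 1135004, 375174, 1600788]
r6 m[X10→φ2] = [1, 1, 1, 1]
r6 m[X13→φ0] = [65, 210, 1728, 152]
r6 m[X13→φ2] = [26290, 48060, 566928, 83776]
r6 m[X13→φ3] = [68354, 504630, 1700784, 795872]
r6 m[X13→φ6] = [341770, 201852, 1511808, 397936]
r6 m[X4→φ1] = [6, 4, 2, 6]
r6 m[X4→φ4] = [1101315, 894007, 704918, 825882]
r7 m[φ0→X7] = [4544, 12337, 3291, 14042]
r7 m[φ0→X13] = [5258, 4806, 7874, 10472]
r7 m[φ1→X7] = [76, 92, 114, 114]
r7 m[φ1→X4] = [1101315, 894007, 704918, 825882]
r7 m[φ2→X10] = [6139790, 3969148, 4278892, 2161216]
r7 m[φ2→X13] = [13, 21, 24, 19]
r7 m[φ3→X13] = [5, 2, 8, 2]
r7 m[φ4→X4] = [6, 4, 2, 6]
r7 m[φ5→X7] = [2, 8, 1, 4]
r7 m[φ6→X13] = [1, 5, 9, 4]
r7 m[X7→φ0] = [152, 736, 114, 456]
r7 m[X7→φ1] = [9088, 98696, 3291, 56168]
r7 m[X7→φ5] = [345344, 1135004, 375174, 1600788]
r7 m[X10→φ2] = [1, 1, 1, 1]
r7 m[X13→φ0] = [65, 210, 1728, 152]
r7 m[X13→φ2] = [26290, 48060, 566928, 83776]
r7 m[X13→φ3] = [68354, 504630, 1700784, 795872]
r7 m[X13→φ6] = [341770, 201852, 1511808, 397936]
r7 m[X4→φ1] = [6, 4, 2, 6]
r7 m[X4→φ4] = [1101315, 894007, 704918, 825882]
r8 m[φ0→X7] = [4544, 12337, 3291, 14042]
r8 m[φ0→X13] = [5258, 4806, 7874, 10472]
r8 m[φ1→X7] = [76, 92, 114, 114]
r8 m[φ1→X4] = [1101315, 894007, 704918, 825882]
r8 m[φ2→X10] = [6139790, 3969148, 4278892, 2161216]
r8 m[φ2→X13] = [13, 21, 24, 19]
r8 m[φ3→X13] = [5, 2, 8, 2]
r8 m[φ4→X4] = [6, 4, 2, 6]
r8 m[φ5→X7] = [2, 8, 1, 4]
r8 m[φ6→X13] = [1, 5, 9, 4]
r8 m[X7→φ0] = [152, 736, 114, 456]
r8 m[X7→φ1] = [9088, 98696, 3291, 56168]
r8 m[X7→φ5] = [345344, 1135004, 375174, 1600788]
r8 m[X10→φ2] = [1, 1, 1, 1]
r8 m[X13→φ0] = [65, 210, 1728, 152]
r8 m[X13→φ2] = [26290, 48060, 566928, 83776]
r8 m[X13→φ3] = [68354, 504630, 1700784, 795872]
r8 m[X13→φ6] = [341770, 201852, 1511808, 397936]
r8 m[X4→φ1] = [6, 4, 2, 6]
r8 m[X4→φ4] = [1101315, 894007, 704918, 825882]
fixed point reached at round 8
b[X10] = ⊗ incoming = [6139790, 3969148, 4278892, 2161216]

b[X10] = [6139790, 3969148, 4278892, 2161216]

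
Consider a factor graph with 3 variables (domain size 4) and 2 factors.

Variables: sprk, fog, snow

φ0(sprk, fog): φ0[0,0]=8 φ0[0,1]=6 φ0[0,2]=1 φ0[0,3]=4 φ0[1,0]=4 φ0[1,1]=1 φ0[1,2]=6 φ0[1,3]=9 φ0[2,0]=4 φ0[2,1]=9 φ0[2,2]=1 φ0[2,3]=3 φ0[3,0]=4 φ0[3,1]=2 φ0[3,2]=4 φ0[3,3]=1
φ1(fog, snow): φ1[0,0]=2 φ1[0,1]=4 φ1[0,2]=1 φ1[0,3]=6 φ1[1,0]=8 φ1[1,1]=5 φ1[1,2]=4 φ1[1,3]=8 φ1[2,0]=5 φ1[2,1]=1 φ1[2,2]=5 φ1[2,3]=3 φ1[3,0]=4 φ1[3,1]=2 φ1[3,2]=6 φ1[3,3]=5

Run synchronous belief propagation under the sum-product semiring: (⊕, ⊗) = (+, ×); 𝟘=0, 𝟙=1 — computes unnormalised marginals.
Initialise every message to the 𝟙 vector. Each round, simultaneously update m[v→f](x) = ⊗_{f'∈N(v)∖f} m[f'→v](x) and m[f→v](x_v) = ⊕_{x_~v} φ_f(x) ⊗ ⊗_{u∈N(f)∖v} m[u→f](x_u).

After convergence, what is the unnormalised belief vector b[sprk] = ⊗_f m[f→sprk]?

init: all messages = 𝟙 over 4 values
r1 m[φ0→sprk] = [19, 20, 17, 11]
r1 m[φ0→fog] = [20, 18, 12, 17]
r1 m[φ1→fog] = [13, 25, 14, 17]
r1 m[φ1→snow] = [19, 12, 16, 22]
r1 m[sprk→φ0] = [1, 1, 1, 1]
r1 m[fog→φ0] = [1, 1, 1, 1]
r1 m[fog→φ1] = [1, 1, 1, 1]
r1 m[snow→φ1] = [1, 1, 1, 1]
r2 m[φ0→sprk] = [19, 20, 17, 11]
r2 m[φ0→fog] = [20, 18, 12, 17]
r2 m[φ1→fog] = [13, 25, 14, 17]
r2 m[φ1→snow] = [19, 12, 16, 22]
r2 m[sprk→φ0] = [1, 1, 1, 1]
r2 m[fog→φ0] = [13, 25, 14, 17]
r2 m[fog→φ1] = [20, 18, 12, 17]
r2 m[snow→φ1] = [1, 1, 1, 1]
r3 m[φ0→sprk] = [336, 314, 342, 175]
r3 m[φ0→fog] = [20, 18, 12, 17]
r3 m[φ1→fog] = [13, 25, 14, 17]
r3 m[φ1→snow] = [312, 216, 254, 385]
r3 m[sprk→φ0] = [1, 1, 1, 1]
r3 m[fog→φ0] = [13, 25, 14, 17]
r3 m[fog→φ1] = [20, 18, 12, 17]
r3 m[snow→φ1] = [1, 1, 1, 1]
r4 m[φ0→sprk] = [336, 314, 342, 175]
r4 m[φ0→fog] = [20, 18, 12, 17]
r4 m[φ1→fog] = [13, 25, 14, 17]
r4 m[φ1→snow] = [312, 216, 254, 385]
r4 m[sprk→φ0] = [1, 1, 1, 1]
r4 m[fog→φ0] = [13, 25, 14, 17]
r4 m[fog→φ1] = [20, 18, 12, 17]
r4 m[snow→φ1] = [1, 1, 1, 1]
fixed point reached at round 4
b[sprk] = ⊗ incoming = [336, 314, 342, 175]

b[sprk] = [336, 314, 342, 175]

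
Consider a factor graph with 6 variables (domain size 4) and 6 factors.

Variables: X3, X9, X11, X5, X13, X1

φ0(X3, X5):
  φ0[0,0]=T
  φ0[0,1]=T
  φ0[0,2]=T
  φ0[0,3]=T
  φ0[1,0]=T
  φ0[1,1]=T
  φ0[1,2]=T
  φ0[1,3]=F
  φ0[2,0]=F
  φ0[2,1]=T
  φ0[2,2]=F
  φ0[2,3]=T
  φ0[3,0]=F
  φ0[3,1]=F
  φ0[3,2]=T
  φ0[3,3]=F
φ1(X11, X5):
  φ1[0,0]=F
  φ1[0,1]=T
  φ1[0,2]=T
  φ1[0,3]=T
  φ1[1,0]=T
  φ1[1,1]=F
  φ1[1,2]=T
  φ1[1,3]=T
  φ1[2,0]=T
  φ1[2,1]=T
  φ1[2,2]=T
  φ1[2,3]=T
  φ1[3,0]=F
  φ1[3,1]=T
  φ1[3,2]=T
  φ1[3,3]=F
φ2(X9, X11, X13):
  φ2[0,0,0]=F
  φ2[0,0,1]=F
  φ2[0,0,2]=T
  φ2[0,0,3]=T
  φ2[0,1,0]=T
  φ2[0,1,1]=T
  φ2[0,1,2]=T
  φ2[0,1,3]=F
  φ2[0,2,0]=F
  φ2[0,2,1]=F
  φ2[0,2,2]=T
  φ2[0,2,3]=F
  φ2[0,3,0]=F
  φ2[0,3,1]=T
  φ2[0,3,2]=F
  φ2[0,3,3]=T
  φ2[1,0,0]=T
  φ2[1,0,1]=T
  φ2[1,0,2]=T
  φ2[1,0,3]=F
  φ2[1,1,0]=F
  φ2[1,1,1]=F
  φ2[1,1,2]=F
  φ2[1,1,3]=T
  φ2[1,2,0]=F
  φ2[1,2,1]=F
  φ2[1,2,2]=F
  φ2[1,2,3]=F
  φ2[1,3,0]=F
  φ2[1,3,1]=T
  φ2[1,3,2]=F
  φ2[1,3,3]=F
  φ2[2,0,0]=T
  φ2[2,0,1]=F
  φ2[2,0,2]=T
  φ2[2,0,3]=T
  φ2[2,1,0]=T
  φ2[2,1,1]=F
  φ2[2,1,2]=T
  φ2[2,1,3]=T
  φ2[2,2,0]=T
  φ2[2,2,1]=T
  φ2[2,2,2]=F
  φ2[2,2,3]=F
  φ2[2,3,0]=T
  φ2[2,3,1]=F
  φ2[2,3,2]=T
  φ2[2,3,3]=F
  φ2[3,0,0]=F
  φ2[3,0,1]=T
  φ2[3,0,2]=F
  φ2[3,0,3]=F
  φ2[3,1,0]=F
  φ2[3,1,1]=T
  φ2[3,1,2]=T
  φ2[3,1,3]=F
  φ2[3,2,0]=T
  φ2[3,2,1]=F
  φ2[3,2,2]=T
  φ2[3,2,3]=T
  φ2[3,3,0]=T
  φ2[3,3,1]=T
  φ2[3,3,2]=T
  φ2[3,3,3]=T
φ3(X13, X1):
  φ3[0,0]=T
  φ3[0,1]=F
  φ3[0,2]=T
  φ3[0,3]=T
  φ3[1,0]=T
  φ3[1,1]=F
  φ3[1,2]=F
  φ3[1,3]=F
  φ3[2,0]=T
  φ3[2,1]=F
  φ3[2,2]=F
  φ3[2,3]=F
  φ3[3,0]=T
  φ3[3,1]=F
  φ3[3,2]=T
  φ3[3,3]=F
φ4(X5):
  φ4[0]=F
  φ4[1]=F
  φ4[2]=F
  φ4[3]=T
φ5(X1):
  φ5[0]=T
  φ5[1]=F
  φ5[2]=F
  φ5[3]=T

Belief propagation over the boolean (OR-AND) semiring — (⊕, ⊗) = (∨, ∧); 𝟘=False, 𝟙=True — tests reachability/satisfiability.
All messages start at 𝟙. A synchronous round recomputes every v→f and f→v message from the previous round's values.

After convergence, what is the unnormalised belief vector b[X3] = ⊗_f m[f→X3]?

b[X3] = [T, F, T, F]

init: all messages = 𝟙 over 4 values
r1 m[φ0→X3] = [T, T, T, T]
r1 m[φ0→X5] = [T, T, T, T]
r1 m[φ1→X11] = [T, T, T, T]
r1 m[φ1→X5] = [T, T, T, T]
r1 m[φ2→X9] = [T, T, T, T]
r1 m[φ2→X11] = [T, T, T, T]
r1 m[φ2→X13] = [T, T, T, T]
r1 m[φ3→X13] = [T, T, T, T]
r1 m[φ3→X1] = [T, F, T, T]
r1 m[φ4→X5] = [F, F, F, T]
r1 m[φ5→X1] = [T, F, F, T]
r1 m[X3→φ0] = [T, T, T, T]
r1 m[X9→φ2] = [T, T, T, T]
r1 m[X11→φ1] = [T, T, T, T]
r1 m[X11→φ2] = [T, T, T, T]
r1 m[X5→φ0] = [T, T, T, T]
r1 m[X5→φ1] = [T, T, T, T]
r1 m[X5→φ4] = [T, T, T, T]
r1 m[X13→φ2] = [T, T, T, T]
r1 m[X13→φ3] = [T, T, T, T]
r1 m[X1→φ3] = [T, T, T, T]
r1 m[X1→φ5] = [T, T, T, T]
r2 m[φ0→X3] = [T, T, T, T]
r2 m[φ0→X5] = [T, T, T, T]
r2 m[φ1→X11] = [T, T, T, T]
r2 m[φ1→X5] = [T, T, T, T]
r2 m[φ2→X9] = [T, T, T, T]
r2 m[φ2→X11] = [T, T, T, T]
r2 m[φ2→X13] = [T, T, T, T]
r2 m[φ3→X13] = [T, T, T, T]
r2 m[φ3→X1] = [T, F, T, T]
r2 m[φ4→X5] = [F, F, F, T]
r2 m[φ5→X1] = [T, F, F, T]
r2 m[X3→φ0] = [T, T, T, T]
r2 m[X9→φ2] = [T, T, T, T]
r2 m[X11→φ1] = [T, T, T, T]
r2 m[X11→φ2] = [T, T, T, T]
r2 m[X5→φ0] = [F, F, F, T]
r2 m[X5→φ1] = [F, F, F, T]
r2 m[X5→φ4] = [T, T, T, T]
r2 m[X13→φ2] = [T, T, T, T]
r2 m[X13→φ3] = [T, T, T, T]
r2 m[X1→φ3] = [T, F, F, T]
r2 m[X1→φ5] = [T, F, T, T]
r3 m[φ0→X3] = [T, F, T, F]
r3 m[φ0→X5] = [T, T, T, T]
r3 m[φ1→X11] = [T, T, T, F]
r3 m[φ1→X5] = [T, T, T, T]
r3 m[φ2→X9] = [T, T, T, T]
r3 m[φ2→X11] = [T, T, T, T]
r3 m[φ2→X13] = [T, T, T, T]
r3 m[φ3→X13] = [T, T, T, T]
r3 m[φ3→X1] = [T, F, T, T]
r3 m[φ4→X5] = [F, F, F, T]
r3 m[φ5→X1] = [T, F, F, T]
r3 m[X3→φ0] = [T, T, T, T]
r3 m[X9→φ2] = [T, T, T, T]
r3 m[X11→φ1] = [T, T, T, T]
r3 m[X11→φ2] = [T, T, T, T]
r3 m[X5→φ0] = [F, F, F, T]
r3 m[X5→φ1] = [F, F, F, T]
r3 m[X5→φ4] = [T, T, T, T]
r3 m[X13→φ2] = [T, T, T, T]
r3 m[X13→φ3] = [T, T, T, T]
r3 m[X1→φ3] = [T, F, F, T]
r3 m[X1→φ5] = [T, F, T, T]
r4 m[φ0→X3] = [T, F, T, F]
r4 m[φ0→X5] = [T, T, T, T]
r4 m[φ1→X11] = [T, T, T, F]
r4 m[φ1→X5] = [T, T, T, T]
r4 m[φ2→X9] = [T, T, T, T]
r4 m[φ2→X11] = [T, T, T, T]
r4 m[φ2→X13] = [T, T, T, T]
r4 m[φ3→X13] = [T, T, T, T]
r4 m[φ3→X1] = [T, F, T, T]
r4 m[φ4→X5] = [F, F, F, T]
r4 m[φ5→X1] = [T, F, F, T]
r4 m[X3→φ0] = [T, T, T, T]
r4 m[X9→φ2] = [T, T, T, T]
r4 m[X11→φ1] = [T, T, T, T]
r4 m[X11→φ2] = [T, T, T, F]
r4 m[X5→φ0] = [F, F, F, T]
r4 m[X5→φ1] = [F, F, F, T]
r4 m[X5→φ4] = [T, T, T, T]
r4 m[X13→φ2] = [T, T, T, T]
r4 m[X13→φ3] = [T, T, T, T]
r4 m[X1→φ3] = [T, F, F, T]
r4 m[X1→φ5] = [T, F, T, T]
r5 m[φ0→X3] = [T, F, T, F]
r5 m[φ0→X5] = [T, T, T, T]
r5 m[φ1→X11] = [T, T, T, F]
r5 m[φ1→X5] = [T, T, T, T]
r5 m[φ2→X9] = [T, T, T, T]
r5 m[φ2→X11] = [T, T, T, T]
r5 m[φ2→X13] = [T, T, T, T]
r5 m[φ3→X13] = [T, T, T, T]
r5 m[φ3→X1] = [T, F, T, T]
r5 m[φ4→X5] = [F, F, F, T]
r5 m[φ5→X1] = [T, F, F, T]
r5 m[X3→φ0] = [T, T, T, T]
r5 m[X9→φ2] = [T, T, T, T]
r5 m[X11→φ1] = [T, T, T, T]
r5 m[X11→φ2] = [T, T, T, F]
r5 m[X5→φ0] = [F, F, F, T]
r5 m[X5→φ1] = [F, F, F, T]
r5 m[X5→φ4] = [T, T, T, T]
r5 m[X13→φ2] = [T, T, T, T]
r5 m[X13→φ3] = [T, T, T, T]
r5 m[X1→φ3] = [T, F, F, T]
r5 m[X1→φ5] = [T, F, T, T]
fixed point reached at round 5
b[X3] = ⊗ incoming = [T, F, T, F]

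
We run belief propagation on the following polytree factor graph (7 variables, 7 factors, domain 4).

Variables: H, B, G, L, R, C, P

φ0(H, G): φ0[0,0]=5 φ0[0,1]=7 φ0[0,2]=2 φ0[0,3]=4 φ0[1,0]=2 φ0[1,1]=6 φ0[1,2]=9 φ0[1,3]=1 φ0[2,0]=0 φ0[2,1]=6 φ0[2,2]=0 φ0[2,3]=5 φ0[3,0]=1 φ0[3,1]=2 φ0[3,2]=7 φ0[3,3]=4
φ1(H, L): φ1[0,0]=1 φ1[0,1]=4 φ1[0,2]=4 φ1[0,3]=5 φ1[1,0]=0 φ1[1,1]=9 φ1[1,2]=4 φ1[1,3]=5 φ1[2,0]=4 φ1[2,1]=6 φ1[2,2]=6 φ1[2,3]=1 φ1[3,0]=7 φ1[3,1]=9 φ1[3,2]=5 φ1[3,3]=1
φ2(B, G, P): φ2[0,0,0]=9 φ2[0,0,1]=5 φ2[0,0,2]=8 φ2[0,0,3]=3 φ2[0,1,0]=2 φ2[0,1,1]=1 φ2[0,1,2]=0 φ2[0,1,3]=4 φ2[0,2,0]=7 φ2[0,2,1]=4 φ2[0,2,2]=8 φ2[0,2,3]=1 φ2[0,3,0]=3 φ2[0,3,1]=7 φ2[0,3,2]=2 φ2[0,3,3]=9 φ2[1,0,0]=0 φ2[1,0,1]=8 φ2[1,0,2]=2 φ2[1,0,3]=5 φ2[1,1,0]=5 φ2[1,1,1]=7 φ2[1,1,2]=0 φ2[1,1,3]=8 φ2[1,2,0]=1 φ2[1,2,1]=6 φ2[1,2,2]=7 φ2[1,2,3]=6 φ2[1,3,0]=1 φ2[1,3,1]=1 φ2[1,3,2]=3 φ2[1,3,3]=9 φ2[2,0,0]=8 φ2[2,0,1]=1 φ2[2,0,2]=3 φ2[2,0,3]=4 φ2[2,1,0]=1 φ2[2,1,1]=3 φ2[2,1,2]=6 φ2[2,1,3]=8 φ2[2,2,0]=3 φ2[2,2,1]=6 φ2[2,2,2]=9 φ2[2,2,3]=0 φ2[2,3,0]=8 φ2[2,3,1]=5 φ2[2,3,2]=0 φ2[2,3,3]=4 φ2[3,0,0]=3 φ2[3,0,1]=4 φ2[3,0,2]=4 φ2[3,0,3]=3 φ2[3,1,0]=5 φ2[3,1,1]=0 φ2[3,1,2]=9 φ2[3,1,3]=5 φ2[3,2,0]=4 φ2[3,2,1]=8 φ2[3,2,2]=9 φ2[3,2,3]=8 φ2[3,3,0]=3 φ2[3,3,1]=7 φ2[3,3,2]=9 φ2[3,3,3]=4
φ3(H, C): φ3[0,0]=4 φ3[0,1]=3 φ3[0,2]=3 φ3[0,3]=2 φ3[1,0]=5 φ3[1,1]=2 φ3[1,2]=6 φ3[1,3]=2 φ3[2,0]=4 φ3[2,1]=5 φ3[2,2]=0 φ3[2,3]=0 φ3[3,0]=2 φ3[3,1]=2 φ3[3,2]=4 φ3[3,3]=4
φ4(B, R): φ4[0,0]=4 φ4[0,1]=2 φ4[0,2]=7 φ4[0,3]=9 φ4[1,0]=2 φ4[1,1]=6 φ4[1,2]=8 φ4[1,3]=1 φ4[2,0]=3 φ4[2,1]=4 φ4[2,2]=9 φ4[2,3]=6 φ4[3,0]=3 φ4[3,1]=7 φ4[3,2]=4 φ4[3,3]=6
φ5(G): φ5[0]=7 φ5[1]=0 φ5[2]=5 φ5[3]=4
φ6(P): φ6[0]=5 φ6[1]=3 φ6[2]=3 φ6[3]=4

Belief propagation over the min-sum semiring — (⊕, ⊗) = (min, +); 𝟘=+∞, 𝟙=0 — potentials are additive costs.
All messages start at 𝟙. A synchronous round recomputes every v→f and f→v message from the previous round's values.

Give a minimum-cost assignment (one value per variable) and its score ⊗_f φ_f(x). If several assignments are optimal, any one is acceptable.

init: all messages = 𝟙 over 4 values
r1 m[φ0→H] = [2, 1, 0, 1]
r1 m[φ0→G] = [0, 2, 0, 1]
r1 m[φ1→H] = [1, 0, 1, 1]
r1 m[φ1→L] = [0, 4, 4, 1]
r1 m[φ2→B] = [0, 0, 0, 0]
r1 m[φ2→G] = [0, 0, 0, 0]
r1 m[φ2→P] = [0, 0, 0, 0]
r1 m[φ3→H] = [2, 2, 0, 2]
r1 m[φ3→C] = [2, 2, 0, 0]
r1 m[φ4→B] = [2, 1, 3, 3]
r1 m[φ4→R] = [2, 2, 4, 1]
r1 m[φ5→G] = [7, 0, 5, 4]
r1 m[φ6→P] = [5, 3, 3, 4]
r1 m[H→φ0] = [0, 0, 0, 0]
r1 m[H→φ1] = [0, 0, 0, 0]
r1 m[H→φ3] = [0, 0, 0, 0]
r1 m[B→φ2] = [0, 0, 0, 0]
r1 m[B→φ4] = [0, 0, 0, 0]
r1 m[G→φ0] = [0, 0, 0, 0]
r1 m[G→φ2] = [0, 0, 0, 0]
r1 m[G→φ5] = [0, 0, 0, 0]
r1 m[L→φ1] = [0, 0, 0, 0]
r1 m[R→φ4] = [0, 0, 0, 0]
r1 m[C→φ3] = [0, 0, 0, 0]
r1 m[P→φ2] = [0, 0, 0, 0]
r1 m[P→φ6] = [0, 0, 0, 0]
r2 m[φ0→H] = [2, 1, 0, 1]
r2 m[φ0→G] = [0, 2, 0, 1]
r2 m[φ1→H] = [1, 0, 1, 1]
r2 m[φ1→L] = [0, 4, 4, 1]
r2 m[φ2→B] = [0, 0, 0, 0]
r2 m[φ2→G] = [0, 0, 0, 0]
r2 m[φ2→P] = [0, 0, 0, 0]
r2 m[φ3→H] = [2, 2, 0, 2]
r2 m[φ3→C] = [2, 2, 0, 0]
r2 m[φ4→B] = [2, 1, 3, 3]
r2 m[φ4→R] = [2, 2, 4, 1]
r2 m[φ5→G] = [7, 0, 5, 4]
r2 m[φ6→P] = [5, 3, 3, 4]
r2 m[H→φ0] = [3, 2, 1, 3]
r2 m[H→φ1] = [4, 3, 0, 3]
r2 m[H→φ3] = [3, 1, 1, 2]
r2 m[B→φ2] = [2, 1, 3, 3]
r2 m[B→φ4] = [0, 0, 0, 0]
r2 m[G→φ0] = [7, 0, 5, 4]
r2 m[G→φ2] = [7, 2, 5, 5]
r2 m[G→φ5] = [0, 2, 0, 1]
r2 m[L→φ1] = [0, 0, 0, 0]
r2 m[R→φ4] = [0, 0, 0, 0]
r2 m[C→φ3] = [0, 0, 0, 0]
r2 m[P→φ2] = [5, 3, 3, 4]
r2 m[P→φ6] = [0, 0, 0, 0]
r3 m[φ0→H] = [7, 5, 5, 2]
r3 m[φ0→G] = [1, 5, 1, 3]
r3 m[φ1→H] = [1, 0, 1, 1]
r3 m[φ1→L] = [3, 6, 6, 1]
r3 m[φ2→B] = [5, 5, 8, 5]
r3 m[φ2→G] = [6, 4, 7, 5]
r3 m[φ2→P] = [6, 5, 3, 8]
r3 m[φ3→H] = [2, 2, 0, 2]
r3 m[φ3→C] = [4, 3, 1, 1]
r3 m[φ4→B] = [2, 1, 3, 3]
r3 m[φ4→R] = [2, 2, 4, 1]
r3 m[φ5→G] = [7, 0, 5, 4]
r3 m[φ6→P] = [5, 3, 3, 4]
r3 m[H→φ0] = [3, 2, 1, 3]
r3 m[H→φ1] = [4, 3, 0, 3]
r3 m[H→φ3] = [3, 1, 1, 2]
r3 m[B→φ2] = [2, 1, 3, 3]
r3 m[B→φ4] = [0, 0, 0, 0]
r3 m[G→φ0] = [7, 0, 5, 4]
r3 m[G→φ2] = [7, 2, 5, 5]
r3 m[G→φ5] = [0, 2, 0, 1]
r3 m[L→φ1] = [0, 0, 0, 0]
r3 m[R→φ4] = [0, 0, 0, 0]
r3 m[C→φ3] = [0, 0, 0, 0]
r3 m[P→φ2] = [5, 3, 3, 4]
r3 m[P→φ6] = [0, 0, 0, 0]
r4 m[φ0→H] = [7, 5, 5, 2]
r4 m[φ0→G] = [1, 5, 1, 3]
r4 m[φ1→H] = [1, 0, 1, 1]
r4 m[φ1→L] = [3, 6, 6, 1]
r4 m[φ2→B] = [5, 5, 8, 5]
r4 m[φ2→G] = [6, 4, 7, 5]
r4 m[φ2→P] = [6, 5, 3, 8]
r4 m[φ3→H] = [2, 2, 0, 2]
r4 m[φ3→C] = [4, 3, 1, 1]
r4 m[φ4→B] = [2, 1, 3, 3]
r4 m[φ4→R] = [2, 2, 4, 1]
r4 m[φ5→G] = [7, 0, 5, 4]
r4 m[φ6→P] = [5, 3, 3, 4]
r4 m[H→φ0] = [3, 2, 1, 3]
r4 m[H→φ1] = [9, 7, 5, 4]
r4 m[H→φ3] = [8, 5, 6, 3]
r4 m[B→φ2] = [2, 1, 3, 3]
r4 m[B→φ4] = [5, 5, 8, 5]
r4 m[G→φ0] = [13, 4, 12, 9]
r4 m[G→φ2] = [8, 5, 6, 7]
r4 m[G→φ5] = [7, 9, 8, 8]
r4 m[L→φ1] = [0, 0, 0, 0]
r4 m[R→φ4] = [0, 0, 0, 0]
r4 m[C→φ3] = [0, 0, 0, 0]
r4 m[P→φ2] = [5, 3, 3, 4]
r4 m[P→φ6] = [6, 5, 3, 8]
r5 m[φ0→H] = [11, 10, 10, 6]
r5 m[φ0→G] = [1, 5, 1, 3]
r5 m[φ1→H] = [1, 0, 1, 1]
r5 m[φ1→L] = [7, 11, 9, 5]
r5 m[φ2→B] = [8, 8, 10, 8]
r5 m[φ2→G] = [6, 4, 7, 5]
r5 m[φ2→P] = [8, 8, 6, 9]
r5 m[φ3→H] = [2, 2, 0, 2]
r5 m[φ3→C] = [5, 5, 6, 6]
r5 m[φ4→B] = [2, 1, 3, 3]
r5 m[φ4→R] = [7, 7, 9, 6]
r5 m[φ5→G] = [7, 0, 5, 4]
r5 m[φ6→P] = [5, 3, 3, 4]
r5 m[H→φ0] = [3, 2, 1, 3]
r5 m[H→φ1] = [9, 7, 5, 4]
r5 m[H→φ3] = [8, 5, 6, 3]
r5 m[B→φ2] = [2, 1, 3, 3]
r5 m[B→φ4] = [5, 5, 8, 5]
r5 m[G→φ0] = [13, 4, 12, 9]
r5 m[G→φ2] = [8, 5, 6, 7]
r5 m[G→φ5] = [7, 9, 8, 8]
r5 m[L→φ1] = [0, 0, 0, 0]
r5 m[R→φ4] = [0, 0, 0, 0]
r5 m[C→φ3] = [0, 0, 0, 0]
r5 m[P→φ2] = [5, 3, 3, 4]
r5 m[P→φ6] = [6, 5, 3, 8]
r6 m[φ0→H] = [11, 10, 10, 6]
r6 m[φ0→G] = [1, 5, 1, 3]
r6 m[φ1→H] = [1, 0, 1, 1]
r6 m[φ1→L] = [7, 11, 9, 5]
r6 m[φ2→B] = [8, 8, 10, 8]
r6 m[φ2→G] = [6, 4, 7, 5]
r6 m[φ2→P] = [8, 8, 6, 9]
r6 m[φ3→H] = [2, 2, 0, 2]
r6 m[φ3→C] = [5, 5, 6, 6]
r6 m[φ4→B] = [2, 1, 3, 3]
r6 m[φ4→R] = [7, 7, 9, 6]
r6 m[φ5→G] = [7, 0, 5, 4]
r6 m[φ6→P] = [5, 3, 3, 4]
r6 m[H→φ0] = [3, 2, 1, 3]
r6 m[H→φ1] = [13, 12, 10, 8]
r6 m[H→φ3] = [12, 10, 11, 7]
r6 m[B→φ2] = [2, 1, 3, 3]
r6 m[B→φ4] = [8, 8, 10, 8]
r6 m[G→φ0] = [13, 4, 12, 9]
r6 m[G→φ2] = [8, 5, 6, 7]
r6 m[G→φ5] = [7, 9, 8, 8]
r6 m[L→φ1] = [0, 0, 0, 0]
r6 m[R→φ4] = [0, 0, 0, 0]
r6 m[C→φ3] = [0, 0, 0, 0]
r6 m[P→φ2] = [5, 3, 3, 4]
r6 m[P→φ6] = [8, 8, 6, 9]
r7 m[φ0→H] = [11, 10, 10, 6]
r7 m[φ0→G] = [1, 5, 1, 3]
r7 m[φ1→H] = [1, 0, 1, 1]
r7 m[φ1→L] = [12, 16, 13, 9]
r7 m[φ2→B] = [8, 8, 10, 8]
r7 m[φ2→G] = [6, 4, 7, 5]
r7 m[φ2→P] = [8, 8, 6, 9]
r7 m[φ3→H] = [2, 2, 0, 2]
r7 m[φ3→C] = [9, 9, 11, 11]
r7 m[φ4→B] = [2, 1, 3, 3]
r7 m[φ4→R] = [10, 10, 12, 9]
r7 m[φ5→G] = [7, 0, 5, 4]
r7 m[φ6→P] = [5, 3, 3, 4]
r7 m[H→φ0] = [3, 2, 1, 3]
r7 m[H→φ1] = [13, 12, 10, 8]
r7 m[H→φ3] = [12, 10, 11, 7]
r7 m[B→φ2] = [2, 1, 3, 3]
r7 m[B→φ4] = [8, 8, 10, 8]
r7 m[G→φ0] = [13, 4, 12, 9]
r7 m[G→φ2] = [8, 5, 6, 7]
r7 m[G→φ5] = [7, 9, 8, 8]
r7 m[L→φ1] = [0, 0, 0, 0]
r7 m[R→φ4] = [0, 0, 0, 0]
r7 m[C→φ3] = [0, 0, 0, 0]
r7 m[P→φ2] = [5, 3, 3, 4]
r7 m[P→φ6] = [8, 8, 6, 9]
r8 m[φ0→H] = [11, 10, 10, 6]
r8 m[φ0→G] = [1, 5, 1, 3]
r8 m[φ1→H] = [1, 0, 1, 1]
r8 m[φ1→L] = [12, 16, 13, 9]
r8 m[φ2→B] = [8, 8, 10, 8]
r8 m[φ2→G] = [6, 4, 7, 5]
r8 m[φ2→P] = [8, 8, 6, 9]
r8 m[φ3→H] = [2, 2, 0, 2]
r8 m[φ3→C] = [9, 9, 11, 11]
r8 m[φ4→B] = [2, 1, 3, 3]
r8 m[φ4→R] = [10, 10, 12, 9]
r8 m[φ5→G] = [7, 0, 5, 4]
r8 m[φ6→P] = [5, 3, 3, 4]
r8 m[H→φ0] = [3, 2, 1, 3]
r8 m[H→φ1] = [13, 12, 10, 8]
r8 m[H→φ3] = [12, 10, 11, 7]
r8 m[B→φ2] = [2, 1, 3, 3]
r8 m[B→φ4] = [8, 8, 10, 8]
r8 m[G→φ0] = [13, 4, 12, 9]
r8 m[G→φ2] = [8, 5, 6, 7]
r8 m[G→φ5] = [7, 9, 8, 8]
r8 m[L→φ1] = [0, 0, 0, 0]
r8 m[R→φ4] = [0, 0, 0, 0]
r8 m[C→φ3] = [0, 0, 0, 0]
r8 m[P→φ2] = [5, 3, 3, 4]
r8 m[P→φ6] = [8, 8, 6, 9]
fixed point reached at round 8
traceback from H: (H=3, B=1, G=1, L=3, R=3, C=0, P=2), score=9

assignment: (H=3, B=1, G=1, L=3, R=3, C=0, P=2); score = 9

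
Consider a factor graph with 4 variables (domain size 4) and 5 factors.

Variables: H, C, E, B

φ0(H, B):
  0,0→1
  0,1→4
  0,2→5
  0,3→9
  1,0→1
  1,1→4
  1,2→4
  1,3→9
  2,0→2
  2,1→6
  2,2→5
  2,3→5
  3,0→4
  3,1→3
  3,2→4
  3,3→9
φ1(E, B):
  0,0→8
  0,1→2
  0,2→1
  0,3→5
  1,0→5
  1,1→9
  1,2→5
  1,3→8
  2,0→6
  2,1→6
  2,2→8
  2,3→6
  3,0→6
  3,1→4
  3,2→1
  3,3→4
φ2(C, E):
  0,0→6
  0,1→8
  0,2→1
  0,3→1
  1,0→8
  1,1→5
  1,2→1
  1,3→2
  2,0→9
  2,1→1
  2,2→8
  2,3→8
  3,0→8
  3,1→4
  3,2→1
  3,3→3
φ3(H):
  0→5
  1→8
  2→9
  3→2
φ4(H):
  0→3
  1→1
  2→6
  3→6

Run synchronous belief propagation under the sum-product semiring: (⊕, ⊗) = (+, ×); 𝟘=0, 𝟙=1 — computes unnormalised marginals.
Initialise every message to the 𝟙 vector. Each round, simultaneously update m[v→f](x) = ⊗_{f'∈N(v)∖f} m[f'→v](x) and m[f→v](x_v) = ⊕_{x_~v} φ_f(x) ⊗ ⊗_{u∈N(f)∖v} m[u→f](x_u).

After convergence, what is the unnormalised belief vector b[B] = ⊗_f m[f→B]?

init: all messages = 𝟙 over 4 values
r1 m[φ0→H] = [19, 18, 18, 20]
r1 m[φ0→B] = [8, 17, 18, 32]
r1 m[φ1→E] = [16, 27, 26, 15]
r1 m[φ1→B] = [25, 21, 15, 23]
r1 m[φ2→C] = [16, 16, 26, 16]
r1 m[φ2→E] = [31, 18, 11, 14]
r1 m[φ3→H] = [5, 8, 9, 2]
r1 m[φ4→H] = [3, 1, 6, 6]
r1 m[H→φ0] = [1, 1, 1, 1]
r1 m[H→φ3] = [1, 1, 1, 1]
r1 m[H→φ4] = [1, 1, 1, 1]
r1 m[C→φ2] = [1, 1, 1, 1]
r1 m[E→φ1] = [1, 1, 1, 1]
r1 m[E→φ2] = [1, 1, 1, 1]
r1 m[B→φ0] = [1, 1, 1, 1]
r1 m[B→φ1] = [1, 1, 1, 1]
r2 m[φ0→H] = [19, 18, 18, 20]
r2 m[φ0→B] = [8, 17, 18, 32]
r2 m[φ1→E] = [16, 27, 26, 15]
r2 m[φ1→B] = [25, 21, 15, 23]
r2 m[φ2→C] = [16, 16, 26, 16]
r2 m[φ2→E] = [31, 18, 11, 14]
r2 m[φ3→H] = [5, 8, 9, 2]
r2 m[φ4→H] = [3, 1, 6, 6]
r2 m[H→φ0] = [15, 8, 54, 12]
r2 m[H→φ3] = [57, 18, 108, 120]
r2 m[H→φ4] = [95, 144, 162, 40]
r2 m[C→φ2] = [1, 1, 1, 1]
r2 m[E→φ1] = [31, 18, 11, 14]
r2 m[E→φ2] = [16, 27, 26, 15]
r2 m[B→φ0] = [25, 21, 15, 23]
r2 m[B→φ1] = [8, 17, 18, 32]
r3 m[φ0→H] = [391, 376, 366, 430]
r3 m[φ0→B] = [179, 452, 425, 585]
r3 m[φ1→E] = [276, 539, 486, 262]
r3 m[φ1→B] = [488, 346, 223, 421]
r3 m[φ2→C] = [353, 319, 499, 307]
r3 m[φ2→E] = [31, 18, 11, 14]
r3 m[φ3→H] = [5, 8, 9, 2]
r3 m[φ4→H] = [3, 1, 6, 6]
r3 m[H→φ0] = [15, 8, 54, 12]
r3 m[H→φ3] = [57, 18, 108, 120]
r3 m[H→φ4] = [95, 144, 162, 40]
r3 m[C→φ2] = [1, 1, 1, 1]
r3 m[E→φ1] = [31, 18, 11, 14]
r3 m[E→φ2] = [16, 27, 26, 15]
r3 m[B→φ0] = [25, 21, 15, 23]
r3 m[B→φ1] = [8, 17, 18, 32]
r4 m[φ0→H] = [391, 376, 366, 430]
r4 m[φ0→B] = [179, 452, 425, 585]
r4 m[φ1→E] = [276, 539, 486, 262]
r4 m[φ1→B] = [488, 346, 223, 421]
r4 m[φ2→C] = [353, 319, 499, 307]
r4 m[φ2→E] = [31, 18, 11, 14]
r4 m[φ3→H] = [5, 8, 9, 2]
r4 m[φ4→H] = [3, 1, 6, 6]
r4 m[H→φ0] = [15, 8, 54, 12]
r4 m[H→φ3] = [1173, 376, 2196, 2580]
r4 m[H→φ4] = [1955, 3008, 3294, 860]
r4 m[C→φ2] = [1, 1, 1, 1]
r4 m[E→φ1] = [31, 18, 11, 14]
r4 m[E→φ2] = [276, 539, 486, 262]
r4 m[B→φ0] = [488, 346, 223, 421]
r4 m[B→φ1] = [179, 452, 425, 585]
r5 m[φ0→H] = [6776, 6553, 6272, 7671]
r5 m[φ0→B] = [179, 452, 425, 585]
r5 m[φ1→E] = [5686, 11768, 10696, 5647]
r5 m[φ1→B] = [488, 346, 223, 421]
r5 m[φ2→C] = [6716, 5913, 9007, 5636]
r5 m[φ2→E] = [31, 18, 11, 14]
r5 m[φ3→H] = [5, 8, 9, 2]
r5 m[φ4→H] = [3, 1, 6, 6]
r5 m[H→φ0] = [15, 8, 54, 12]
r5 m[H→φ3] = [1173, 376, 2196, 2580]
r5 m[H→φ4] = [1955, 3008, 3294, 860]
r5 m[C→φ2] = [1, 1, 1, 1]
r5 m[E→φ1] = [31, 18, 11, 14]
r5 m[E→φ2] = [276, 539, 486, 262]
r5 m[B→φ0] = [488, 346, 223, 421]
r5 m[B→φ1] = [179, 452, 425, 585]
r6 m[φ0→H] = [6776, 6553, 6272, 7671]
r6 m[φ0→B] = [179, 452, 425, 585]
r6 m[φ1→E] = [5686, 11768, 10696, 5647]
r6 m[φ1→B] = [488, 346, 223, 421]
r6 m[φ2→C] = [6716, 5913, 9007, 5636]
r6 m[φ2→E] = [31, 18, 11, 14]
r6 m[φ3→H] = [5, 8, 9, 2]
r6 m[φ4→H] = [3, 1, 6, 6]
r6 m[H→φ0] = [15, 8, 54, 12]
r6 m[H→φ3] = [20328, 6553, 37632, 46026]
r6 m[H→φ4] = [33880, 52424, 56448, 15342]
r6 m[C→φ2] = [1, 1, 1, 1]
r6 m[E→φ1] = [31, 18, 11, 14]
r6 m[E→φ2] = [5686, 11768, 10696, 5647]
r6 m[B→φ0] = [488, 346, 223, 421]
r6 m[B→φ1] = [179, 452, 425, 585]
r7 m[φ0→H] = [6776, 6553, 6272, 7671]
r7 m[φ0→B] = [179, 452, 425, 585]
r7 m[φ1→E] = [5686, 11768, 10696, 5647]
r7 m[φ1→B] = [488, 346, 223, 421]
r7 m[φ2→C] = [144603, 126318, 193686, 120197]
r7 m[φ2→E] = [31, 18, 11, 14]
r7 m[φ3→H] = [5, 8, 9, 2]
r7 m[φ4→H] = [3, 1, 6, 6]
r7 m[H→φ0] = [15, 8, 54, 12]
r7 m[H→φ3] = [20328, 6553, 37632, 46026]
r7 m[H→φ4] = [33880, 52424, 56448, 15342]
r7 m[C→φ2] = [1, 1, 1, 1]
r7 m[E→φ1] = [31, 18, 11, 14]
r7 m[E→φ2] = [5686, 11768, 10696, 5647]
r7 m[B→φ0] = [488, 346, 223, 421]
r7 m[B→φ1] = [179, 452, 425, 585]
r8 m[φ0→H] = [6776, 6553, 6272, 7671]
r8 m[φ0→B] = [179, 452, 425, 585]
r8 m[φ1→E] = [5686, 11768, 10696, 5647]
r8 m[φ1→B] = [488, 346, 223, 421]
r8 m[φ2→C] = [144603, 126318, 193686, 120197]
r8 m[φ2→E] = [31, 18, 11, 14]
r8 m[φ3→H] = [5, 8, 9, 2]
r8 m[φ4→H] = [3, 1, 6, 6]
r8 m[H→φ0] = [15, 8, 54, 12]
r8 m[H→φ3] = [20328, 6553, 37632, 46026]
r8 m[H→φ4] = [33880, 52424, 56448, 15342]
r8 m[C→φ2] = [1, 1, 1, 1]
r8 m[E→φ1] = [31, 18, 11, 14]
r8 m[E→φ2] = [5686, 11768, 10696, 5647]
r8 m[B→φ0] = [488, 346, 223, 421]
r8 m[B→φ1] = [179, 452, 425, 585]
fixed point reached at round 8
b[B] = ⊗ incoming = [87352, 156392, 94775, 246285]

b[B] = [87352, 156392, 94775, 246285]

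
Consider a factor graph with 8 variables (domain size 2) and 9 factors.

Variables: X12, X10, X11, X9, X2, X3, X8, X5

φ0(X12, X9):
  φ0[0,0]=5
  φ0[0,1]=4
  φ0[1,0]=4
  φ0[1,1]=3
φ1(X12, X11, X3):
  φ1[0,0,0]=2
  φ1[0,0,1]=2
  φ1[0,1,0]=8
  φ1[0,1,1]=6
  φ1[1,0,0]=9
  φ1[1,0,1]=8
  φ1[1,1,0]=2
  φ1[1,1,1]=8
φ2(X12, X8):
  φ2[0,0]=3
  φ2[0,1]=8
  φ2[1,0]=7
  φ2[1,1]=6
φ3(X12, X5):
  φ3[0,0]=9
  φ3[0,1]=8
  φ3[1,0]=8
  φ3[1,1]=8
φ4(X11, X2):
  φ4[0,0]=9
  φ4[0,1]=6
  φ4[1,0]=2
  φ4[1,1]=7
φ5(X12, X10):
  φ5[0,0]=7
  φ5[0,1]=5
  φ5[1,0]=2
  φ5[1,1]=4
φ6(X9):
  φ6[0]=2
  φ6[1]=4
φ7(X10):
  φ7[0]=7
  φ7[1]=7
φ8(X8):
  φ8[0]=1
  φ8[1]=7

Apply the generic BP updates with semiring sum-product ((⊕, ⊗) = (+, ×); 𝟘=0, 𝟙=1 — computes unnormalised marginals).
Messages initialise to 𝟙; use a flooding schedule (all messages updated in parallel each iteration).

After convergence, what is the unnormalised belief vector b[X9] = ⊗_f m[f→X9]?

b[X9] = [247590000, 387055872]

init: all messages = 𝟙 over 2 values
r1 m[φ0→X12] = [9, 7]
r1 m[φ0→X9] = [9, 7]
r1 m[φ1→X12] = [18, 27]
r1 m[φ1→X11] = [21, 24]
r1 m[φ1→X3] = [21, 24]
r1 m[φ2→X12] = [11, 13]
r1 m[φ2→X8] = [10, 14]
r1 m[φ3→X12] = [17, 16]
r1 m[φ3→X5] = [17, 16]
r1 m[φ4→X11] = [15, 9]
r1 m[φ4→X2] = [11, 13]
r1 m[φ5→X12] = [12, 6]
r1 m[φ5→X10] = [9, 9]
r1 m[φ6→X9] = [2, 4]
r1 m[φ7→X10] = [7, 7]
r1 m[φ8→X8] = [1, 7]
r1 m[X12→φ0] = [1, 1]
r1 m[X12→φ1] = [1, 1]
r1 m[X12→φ2] = [1, 1]
r1 m[X12→φ3] = [1, 1]
r1 m[X12→φ5] = [1, 1]
r1 m[X10→φ5] = [1, 1]
r1 m[X10→φ7] = [1, 1]
r1 m[X11→φ1] = [1, 1]
r1 m[X11→φ4] = [1, 1]
r1 m[X9→φ0] = [1, 1]
r1 m[X9→φ6] = [1, 1]
r1 m[X2→φ4] = [1, 1]
r1 m[X3→φ1] = [1, 1]
r1 m[X8→φ2] = [1, 1]
r1 m[X8→φ8] = [1, 1]
r1 m[X5→φ3] = [1, 1]
r2 m[φ0→X12] = [9, 7]
r2 m[φ0→X9] = [9, 7]
r2 m[φ1→X12] = [18, 27]
r2 m[φ1→X11] = [21, 24]
r2 m[φ1→X3] = [21, 24]
r2 m[φ2→X12] = [11, 13]
r2 m[φ2→X8] = [10, 14]
r2 m[φ3→X12] = [17, 16]
r2 m[φ3→X5] = [17, 16]
r2 m[φ4→X11] = [15, 9]
r2 m[φ4→X2] = [11, 13]
r2 m[φ5→X12] = [12, 6]
r2 m[φ5→X10] = [9, 9]
r2 m[φ6→X9] = [2, 4]
r2 m[φ7→X10] = [7, 7]
r2 m[φ8→X8] = [1, 7]
r2 m[X12→φ0] = [40392, 33696]
r2 m[X12→φ1] = [20196, 8736]
r2 m[X12→φ2] = [33048, 18144]
r2 m[X12→φ3] = [21384, 14742]
r2 m[X12→φ5] = [30294, 39312]
r2 m[X10→φ5] = [7, 7]
r2 m[X10→φ7] = [9, 9]
r2 m[X11→φ1] = [15, 9]
r2 m[X11→φ4] = [21, 24]
r2 m[X9→φ0] = [2, 4]
r2 m[X9→φ6] = [9, 7]
r2 m[X2→φ4] = [1, 1]
r2 m[X3→φ1] = [1, 1]
r2 m[X8→φ2] = [1, 7]
r2 m[X8→φ8] = [10, 14]
r2 m[X5→φ3] = [1, 1]
r3 m[φ0→X12] = [26, 20]
r3 m[φ0→X9] = [336744, 262656]
r3 m[φ1→X12] = [186, 345]
r3 m[φ1→X11] = [229296, 370104]
r3 m[φ1→X3] = [3396600, 3373776]
r3 m[φ2→X12] = [59, 49]
r3 m[φ2→X8] = [226152, 373248]
r3 m[φ3→X12] = [17, 16]
r3 m[φ3→X5] = [310392, 289008]
r3 m[φ4→X11] = [15, 9]
r3 m[φ4→X2] = [237, 294]
r3 m[φ5→X12] = [84, 42]
r3 m[φ5→X10] = [290682, 308718]
r3 m[φ6→X9] = [2, 4]
r3 m[φ7→X10] = [7, 7]
r3 m[φ8→X8] = [1, 7]
r3 m[X12→φ0] = [40392, 33696]
r3 m[X12→φ1] = [20196, 8736]
r3 m[X12→φ2] = [33048, 18144]
r3 m[X12→φ3] = [21384, 14742]
r3 m[X12→φ5] = [30294, 39312]
r3 m[X10→φ5] = [7, 7]
r3 m[X10→φ7] = [9, 9]
r3 m[X11→φ1] = [15, 9]
r3 m[X11→φ4] = [21, 24]
r3 m[X9→φ0] = [2, 4]
r3 m[X9→φ6] = [9, 7]
r3 m[X2→φ4] = [1, 1]
r3 m[X3→φ1] = [1, 1]
r3 m[X8→φ2] = [1, 7]
r3 m[X8→φ8] = [10, 14]
r3 m[X5→φ3] = [1, 1]
r4 m[φ0→X12] = [26, 20]
r4 m[φ0→X9] = [336744, 262656]
r4 m[φ1→X12] = [186, 345]
r4 m[φ1→X11] = [229296, 370104]
r4 m[φ1→X3] = [3396600, 3373776]
r4 m[φ2→X12] = [59, 49]
r4 m[φ2→X8] = [226152, 373248]
r4 m[φ3→X12] = [17, 16]
r4 m[φ3→X5] = [310392, 289008]
r4 m[φ4→X11] = [15, 9]
r4 m[φ4→X2] = [237, 294]
r4 m[φ5→X12] = [84, 42]
r4 m[φ5→X10] = [290682, 308718]
r4 m[φ6→X9] = [2, 4]
r4 m[φ7→X10] = [7, 7]
r4 m[φ8→X8] = [1, 7]
r4 m[X12→φ0] = [15670872, 11360160]
r4 m[X12→φ1] = [2190552, 658560]
r4 m[X12→φ2] = [6905808, 4636800]
r4 m[X12→φ3] = [23967216, 14200200]
r4 m[X12→φ5] = [4850508, 5409600]
r4 m[X10→φ5] = [7, 7]
r4 m[X10→φ7] = [290682, 308718]
r4 m[X11→φ1] = [15, 9]
r4 m[X11→φ4] = [229296, 370104]
r4 m[X9→φ0] = [2, 4]
r4 m[X9→φ6] = [336744, 262656]
r4 m[X2→φ4] = [1, 1]
r4 m[X3→φ1] = [1, 1]
r4 m[X8→φ2] = [1, 7]
r4 m[X8→φ8] = [226152, 373248]
r4 m[X5→φ3] = [1, 1]
r5 m[φ0→X12] = [26, 20]
r5 m[φ0→X9] = [123795000, 96763968]
r5 m[φ1→X12] = [186, 345]
r5 m[φ1→X11] = [19957728, 37253328]
r5 m[φ1→X3] = [324195984, 310449888]
r5 m[φ2→X12] = [59, 49]
r5 m[φ2→X8] = [53175024, 83067264]
r5 m[φ3→X12] = [17, 16]
r5 m[φ3→X5] = [329306544, 305339328]
r5 m[φ4→X11] = [15, 9]
r5 m[φ4→X2] = [2803872, 3966504]
r5 m[φ5→X12] = [84, 42]
r5 m[φ5→X10] = [44772756, 45890940]
r5 m[φ6→X9] = [2, 4]
r5 m[φ7→X10] = [7, 7]
r5 m[φ8→X8] = [1, 7]
r5 m[X12→φ0] = [15670872, 11360160]
r5 m[X12→φ1] = [2190552, 658560]
r5 m[X12→φ2] = [6905808, 4636800]
r5 m[X12→φ3] = [23967216, 14200200]
r5 m[X12→φ5] = [4850508, 5409600]
r5 m[X10→φ5] = [7, 7]
r5 m[X10→φ7] = [290682, 308718]
r5 m[X11→φ1] = [15, 9]
r5 m[X11→φ4] = [229296, 370104]
r5 m[X9→φ0] = [2, 4]
r5 m[X9→φ6] = [336744, 262656]
r5 m[X2→φ4] = [1, 1]
r5 m[X3→φ1] = [1, 1]
r5 m[X8→φ2] = [1, 7]
r5 m[X8→φ8] = [226152, 373248]
r5 m[X5→φ3] = [1, 1]
r6 m[φ0→X12] = [26, 20]
r6 m[φ0→X9] = [123795000, 96763968]
r6 m[φ1→X12] = [186, 345]
r6 m[φ1→X11] = [19957728, 37253328]
r6 m[φ1→X3] = [324195984, 310449888]
r6 m[φ2→X12] = [59, 49]
r6 m[φ2→X8] = [53175024, 83067264]
r6 m[φ3→X12] = [17, 16]
r6 m[φ3→X5] = [329306544, 305339328]
r6 m[φ4→X11] = [15, 9]
r6 m[φ4→X2] = [2803872, 3966504]
r6 m[φ5→X12] = [84, 42]
r6 m[φ5→X10] = [44772756, 45890940]
r6 m[φ6→X9] = [2, 4]
r6 m[φ7→X10] = [7, 7]
r6 m[φ8→X8] = [1, 7]
r6 m[X12→φ0] = [15670872, 11360160]
r6 m[X12→φ1] = [2190552, 658560]
r6 m[X12→φ2] = [6905808, 4636800]
r6 m[X12→φ3] = [23967216, 14200200]
r6 m[X12→φ5] = [4850508, 5409600]
r6 m[X10→φ5] = [7, 7]
r6 m[X10→φ7] = [44772756, 45890940]
r6 m[X11→φ1] = [15, 9]
r6 m[X11→φ4] = [19957728, 37253328]
r6 m[X9→φ0] = [2, 4]
r6 m[X9→φ6] = [123795000, 96763968]
r6 m[X2→φ4] = [1, 1]
r6 m[X3→φ1] = [1, 1]
r6 m[X8→φ2] = [1, 7]
r6 m[X8→φ8] = [53175024, 83067264]
r6 m[X5→φ3] = [1, 1]
r7 m[φ0→X12] = [26, 20]
r7 m[φ0→X9] = [123795000, 96763968]
r7 m[φ1→X12] = [186, 345]
r7 m[φ1→X11] = [19957728, 37253328]
r7 m[φ1→X3] = [324195984, 310449888]
r7 m[φ2→X12] = [59, 49]
r7 m[φ2→X8] = [53175024, 83067264]
r7 m[φ3→X12] = [17, 16]
r7 m[φ3→X5] = [329306544, 305339328]
r7 m[φ4→X11] = [15, 9]
r7 m[φ4→X2] = [254126208, 380519664]
r7 m[φ5→X12] = [84, 42]
r7 m[φ5→X10] = [44772756, 45890940]
r7 m[φ6→X9] = [2, 4]
r7 m[φ7→X10] = [7, 7]
r7 m[φ8→X8] = [1, 7]
r7 m[X12→φ0] = [15670872, 11360160]
r7 m[X12→φ1] = [2190552, 658560]
r7 m[X12→φ2] = [6905808, 4636800]
r7 m[X12→φ3] = [23967216, 14200200]
r7 m[X12→φ5] = [4850508, 5409600]
r7 m[X10→φ5] = [7, 7]
r7 m[X10→φ7] = [44772756, 45890940]
r7 m[X11→φ1] = [15, 9]
r7 m[X11→φ4] = [19957728, 37253328]
r7 m[X9→φ0] = [2, 4]
r7 m[X9→φ6] = [123795000, 96763968]
r7 m[X2→φ4] = [1, 1]
r7 m[X3→φ1] = [1, 1]
r7 m[X8→φ2] = [1, 7]
r7 m[X8→φ8] = [53175024, 83067264]
r7 m[X5→φ3] = [1, 1]
r8 m[φ0→X12] = [26, 20]
r8 m[φ0→X9] = [123795000, 96763968]
r8 m[φ1→X12] = [186, 345]
r8 m[φ1→X11] = [19957728, 37253328]
r8 m[φ1→X3] = [324195984, 310449888]
r8 m[φ2→X12] = [59, 49]
r8 m[φ2→X8] = [53175024, 83067264]
r8 m[φ3→X12] = [17, 16]
r8 m[φ3→X5] = [329306544, 305339328]
r8 m[φ4→X11] = [15, 9]
r8 m[φ4→X2] = [254126208, 380519664]
r8 m[φ5→X12] = [84, 42]
r8 m[φ5→X10] = [44772756, 45890940]
r8 m[φ6→X9] = [2, 4]
r8 m[φ7→X10] = [7, 7]
r8 m[φ8→X8] = [1, 7]
r8 m[X12→φ0] = [15670872, 11360160]
r8 m[X12→φ1] = [2190552, 658560]
r8 m[X12→φ2] = [6905808, 4636800]
r8 m[X12→φ3] = [23967216, 14200200]
r8 m[X12→φ5] = [4850508, 5409600]
r8 m[X10→φ5] = [7, 7]
r8 m[X10→φ7] = [44772756, 45890940]
r8 m[X11→φ1] = [15, 9]
r8 m[X11→φ4] = [19957728, 37253328]
r8 m[X9→φ0] = [2, 4]
r8 m[X9→φ6] = [123795000, 96763968]
r8 m[X2→φ4] = [1, 1]
r8 m[X3→φ1] = [1, 1]
r8 m[X8→φ2] = [1, 7]
r8 m[X8→φ8] = [53175024, 83067264]
r8 m[X5→φ3] = [1, 1]
fixed point reached at round 8
b[X9] = ⊗ incoming = [247590000, 387055872]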